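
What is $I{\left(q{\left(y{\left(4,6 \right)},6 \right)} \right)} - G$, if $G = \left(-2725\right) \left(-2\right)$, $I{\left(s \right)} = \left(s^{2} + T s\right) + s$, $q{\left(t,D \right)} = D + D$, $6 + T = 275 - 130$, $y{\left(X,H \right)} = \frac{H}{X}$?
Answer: $-3626$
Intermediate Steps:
$T = 139$ ($T = -6 + \left(275 - 130\right) = -6 + 145 = 139$)
$q{\left(t,D \right)} = 2 D$
$I{\left(s \right)} = s^{2} + 140 s$ ($I{\left(s \right)} = \left(s^{2} + 139 s\right) + s = s^{2} + 140 s$)
$G = 5450$
$I{\left(q{\left(y{\left(4,6 \right)},6 \right)} \right)} - G = 2 \cdot 6 \left(140 + 2 \cdot 6\right) - 5450 = 12 \left(140 + 12\right) - 5450 = 12 \cdot 152 - 5450 = 1824 - 5450 = -3626$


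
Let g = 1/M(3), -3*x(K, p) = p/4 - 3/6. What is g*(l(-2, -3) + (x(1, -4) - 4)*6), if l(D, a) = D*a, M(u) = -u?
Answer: 5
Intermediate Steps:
x(K, p) = ⅙ - p/12 (x(K, p) = -(p/4 - 3/6)/3 = -(p*(¼) - 3*⅙)/3 = -(p/4 - ½)/3 = -(-½ + p/4)/3 = ⅙ - p/12)
g = -⅓ (g = 1/(-1*3) = 1/(-3) = -⅓ ≈ -0.33333)
g*(l(-2, -3) + (x(1, -4) - 4)*6) = -(-2*(-3) + ((⅙ - 1/12*(-4)) - 4)*6)/3 = -(6 + ((⅙ + ⅓) - 4)*6)/3 = -(6 + (½ - 4)*6)/3 = -(6 - 7/2*6)/3 = -(6 - 21)/3 = -⅓*(-15) = 5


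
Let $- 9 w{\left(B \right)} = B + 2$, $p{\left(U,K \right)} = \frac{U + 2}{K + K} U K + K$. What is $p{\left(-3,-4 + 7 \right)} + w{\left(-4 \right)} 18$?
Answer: $\frac{17}{2} \approx 8.5$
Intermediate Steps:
$p{\left(U,K \right)} = K + \frac{U \left(2 + U\right)}{2}$ ($p{\left(U,K \right)} = \frac{2 + U}{2 K} U K + K = \frac{U \left(2 + U\right)}{2 K} K + K = \frac{U \left(2 + U\right)}{2} + K = K + \frac{U \left(2 + U\right)}{2}$)
$w{\left(B \right)} = - \frac{2}{9} - \frac{B}{9}$ ($w{\left(B \right)} = - \frac{B + 2}{9} = - \frac{2 + B}{9} = - \frac{2}{9} - \frac{B}{9}$)
$p{\left(-3,-4 + 7 \right)} + w{\left(-4 \right)} 18 = \left(\left(-4 + 7\right) - 3 + \frac{\left(-3\right)^{2}}{2}\right) + \left(- \frac{2}{9} - - \frac{4}{9}\right) 18 = \left(3 - 3 + \frac{1}{2} \cdot 9\right) + \left(- \frac{2}{9} + \frac{4}{9}\right) 18 = \left(3 - 3 + \frac{9}{2}\right) + \frac{2}{9} \cdot 18 = \frac{9}{2} + 4 = \frac{17}{2}$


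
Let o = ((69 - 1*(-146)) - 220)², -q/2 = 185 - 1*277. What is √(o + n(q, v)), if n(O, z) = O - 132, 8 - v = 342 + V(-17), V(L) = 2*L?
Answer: √77 ≈ 8.7750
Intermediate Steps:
q = 184 (q = -2*(185 - 1*277) = -2*(185 - 277) = -2*(-92) = 184)
v = -300 (v = 8 - (342 + 2*(-17)) = 8 - (342 - 34) = 8 - 1*308 = 8 - 308 = -300)
n(O, z) = -132 + O
o = 25 (o = ((69 + 146) - 220)² = (215 - 220)² = (-5)² = 25)
√(o + n(q, v)) = √(25 + (-132 + 184)) = √(25 + 52) = √77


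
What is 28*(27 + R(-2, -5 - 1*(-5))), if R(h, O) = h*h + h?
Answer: 812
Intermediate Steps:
R(h, O) = h + h**2 (R(h, O) = h**2 + h = h + h**2)
28*(27 + R(-2, -5 - 1*(-5))) = 28*(27 - 2*(1 - 2)) = 28*(27 - 2*(-1)) = 28*(27 + 2) = 28*29 = 812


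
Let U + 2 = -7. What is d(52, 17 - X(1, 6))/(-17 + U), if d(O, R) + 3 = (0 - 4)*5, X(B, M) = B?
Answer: 23/26 ≈ 0.88461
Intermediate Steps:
U = -9 (U = -2 - 7 = -9)
d(O, R) = -23 (d(O, R) = -3 + (0 - 4)*5 = -3 - 4*5 = -3 - 20 = -23)
d(52, 17 - X(1, 6))/(-17 + U) = -23/(-17 - 9) = -23/(-26) = -1/26*(-23) = 23/26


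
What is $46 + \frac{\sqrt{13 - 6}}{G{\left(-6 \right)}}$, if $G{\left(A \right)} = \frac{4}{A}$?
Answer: $46 - \frac{3 \sqrt{7}}{2} \approx 42.031$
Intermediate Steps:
$46 + \frac{\sqrt{13 - 6}}{G{\left(-6 \right)}} = 46 + \frac{\sqrt{13 - 6}}{4 \frac{1}{-6}} = 46 + \frac{\sqrt{7}}{4 \left(- \frac{1}{6}\right)} = 46 + \frac{\sqrt{7}}{- \frac{2}{3}} = 46 - \frac{3 \sqrt{7}}{2}$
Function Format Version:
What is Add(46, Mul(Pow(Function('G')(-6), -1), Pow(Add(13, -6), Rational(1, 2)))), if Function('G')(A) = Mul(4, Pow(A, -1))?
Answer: Add(46, Mul(Rational(-3, 2), Pow(7, Rational(1, 2)))) ≈ 42.031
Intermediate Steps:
Add(46, Mul(Pow(Function('G')(-6), -1), Pow(Add(13, -6), Rational(1, 2)))) = Add(46, Mul(Pow(Mul(4, Pow(-6, -1)), -1), Pow(Add(13, -6), Rational(1, 2)))) = Add(46, Mul(Pow(Mul(4, Rational(-1, 6)), -1), Pow(7, Rational(1, 2)))) = Add(46, Mul(Pow(Rational(-2, 3), -1), Pow(7, Rational(1, 2)))) = Add(46, Mul(Rational(-3, 2), Pow(7, Rational(1, 2))))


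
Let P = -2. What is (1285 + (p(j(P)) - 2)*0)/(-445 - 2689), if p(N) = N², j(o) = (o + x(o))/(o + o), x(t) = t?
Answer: -1285/3134 ≈ -0.41002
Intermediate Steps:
j(o) = 1 (j(o) = (o + o)/(o + o) = (2*o)/((2*o)) = (2*o)*(1/(2*o)) = 1)
(1285 + (p(j(P)) - 2)*0)/(-445 - 2689) = (1285 + (1² - 2)*0)/(-445 - 2689) = (1285 + (1 - 2)*0)/(-3134) = (1285 - 1*0)*(-1/3134) = (1285 + 0)*(-1/3134) = 1285*(-1/3134) = -1285/3134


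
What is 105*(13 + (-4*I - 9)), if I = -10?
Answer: 4620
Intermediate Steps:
105*(13 + (-4*I - 9)) = 105*(13 + (-4*(-10) - 9)) = 105*(13 + (40 - 9)) = 105*(13 + 31) = 105*44 = 4620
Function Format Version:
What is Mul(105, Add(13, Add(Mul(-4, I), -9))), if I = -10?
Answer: 4620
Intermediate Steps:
Mul(105, Add(13, Add(Mul(-4, I), -9))) = Mul(105, Add(13, Add(Mul(-4, -10), -9))) = Mul(105, Add(13, Add(40, -9))) = Mul(105, Add(13, 31)) = Mul(105, 44) = 4620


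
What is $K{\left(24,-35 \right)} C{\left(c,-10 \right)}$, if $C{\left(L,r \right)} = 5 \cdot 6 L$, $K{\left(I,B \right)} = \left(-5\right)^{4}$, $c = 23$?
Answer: $431250$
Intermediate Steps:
$K{\left(I,B \right)} = 625$
$C{\left(L,r \right)} = 30 L$
$K{\left(24,-35 \right)} C{\left(c,-10 \right)} = 625 \cdot 30 \cdot 23 = 625 \cdot 690 = 431250$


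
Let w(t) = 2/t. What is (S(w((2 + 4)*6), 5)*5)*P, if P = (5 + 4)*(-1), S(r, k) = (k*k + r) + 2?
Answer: -2435/2 ≈ -1217.5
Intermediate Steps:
S(r, k) = 2 + r + k**2 (S(r, k) = (k**2 + r) + 2 = (r + k**2) + 2 = 2 + r + k**2)
P = -9 (P = 9*(-1) = -9)
(S(w((2 + 4)*6), 5)*5)*P = ((2 + 2/(((2 + 4)*6)) + 5**2)*5)*(-9) = ((2 + 2/((6*6)) + 25)*5)*(-9) = ((2 + 2/36 + 25)*5)*(-9) = ((2 + 2*(1/36) + 25)*5)*(-9) = ((2 + 1/18 + 25)*5)*(-9) = ((487/18)*5)*(-9) = (2435/18)*(-9) = -2435/2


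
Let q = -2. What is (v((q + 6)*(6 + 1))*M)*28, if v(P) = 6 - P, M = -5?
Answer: 3080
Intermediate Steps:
(v((q + 6)*(6 + 1))*M)*28 = ((6 - (-2 + 6)*(6 + 1))*(-5))*28 = ((6 - 4*7)*(-5))*28 = ((6 - 1*28)*(-5))*28 = ((6 - 28)*(-5))*28 = -22*(-5)*28 = 110*28 = 3080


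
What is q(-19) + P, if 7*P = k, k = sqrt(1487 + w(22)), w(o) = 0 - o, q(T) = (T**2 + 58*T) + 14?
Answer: -727 + sqrt(1465)/7 ≈ -721.53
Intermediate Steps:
q(T) = 14 + T**2 + 58*T
w(o) = -o
k = sqrt(1465) (k = sqrt(1487 - 1*22) = sqrt(1487 - 22) = sqrt(1465) ≈ 38.275)
P = sqrt(1465)/7 ≈ 5.4679
q(-19) + P = (14 + (-19)**2 + 58*(-19)) + sqrt(1465)/7 = (14 + 361 - 1102) + sqrt(1465)/7 = -727 + sqrt(1465)/7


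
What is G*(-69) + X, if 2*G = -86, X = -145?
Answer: 2822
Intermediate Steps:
G = -43 (G = (1/2)*(-86) = -43)
G*(-69) + X = -43*(-69) - 145 = 2967 - 145 = 2822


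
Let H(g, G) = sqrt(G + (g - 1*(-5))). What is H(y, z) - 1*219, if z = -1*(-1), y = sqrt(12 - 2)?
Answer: -219 + sqrt(6 + sqrt(10)) ≈ -215.97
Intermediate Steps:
y = sqrt(10) ≈ 3.1623
z = 1
H(g, G) = sqrt(5 + G + g) (H(g, G) = sqrt(G + (g + 5)) = sqrt(G + (5 + g)) = sqrt(5 + G + g))
H(y, z) - 1*219 = sqrt(5 + 1 + sqrt(10)) - 1*219 = sqrt(6 + sqrt(10)) - 219 = -219 + sqrt(6 + sqrt(10))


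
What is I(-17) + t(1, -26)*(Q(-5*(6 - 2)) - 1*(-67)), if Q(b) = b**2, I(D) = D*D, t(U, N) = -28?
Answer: -12787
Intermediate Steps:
I(D) = D**2
I(-17) + t(1, -26)*(Q(-5*(6 - 2)) - 1*(-67)) = (-17)**2 - 28*((-5*(6 - 2))**2 - 1*(-67)) = 289 - 28*((-5*4)**2 + 67) = 289 - 28*((-20)**2 + 67) = 289 - 28*(400 + 67) = 289 - 28*467 = 289 - 13076 = -12787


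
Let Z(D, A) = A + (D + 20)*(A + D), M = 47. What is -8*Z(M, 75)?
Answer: -65992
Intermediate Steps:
Z(D, A) = A + (20 + D)*(A + D)
-8*Z(M, 75) = -8*(47² + 20*47 + 21*75 + 75*47) = -8*(2209 + 940 + 1575 + 3525) = -8*8249 = -65992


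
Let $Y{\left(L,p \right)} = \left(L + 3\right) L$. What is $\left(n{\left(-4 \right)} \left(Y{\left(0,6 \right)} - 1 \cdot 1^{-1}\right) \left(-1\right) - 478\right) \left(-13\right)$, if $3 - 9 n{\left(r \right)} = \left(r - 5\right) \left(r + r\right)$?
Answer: $\frac{18941}{3} \approx 6313.7$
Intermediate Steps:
$Y{\left(L,p \right)} = L \left(3 + L\right)$ ($Y{\left(L,p \right)} = \left(3 + L\right) L = L \left(3 + L\right)$)
$n{\left(r \right)} = \frac{1}{3} - \frac{2 r \left(-5 + r\right)}{9}$ ($n{\left(r \right)} = \frac{1}{3} - \frac{\left(r - 5\right) \left(r + r\right)}{9} = \frac{1}{3} - \frac{\left(-5 + r\right) 2 r}{9} = \frac{1}{3} - \frac{2 r \left(-5 + r\right)}{9}$)
$\left(n{\left(-4 \right)} \left(Y{\left(0,6 \right)} - 1 \cdot 1^{-1}\right) \left(-1\right) - 478\right) \left(-13\right) = \left(\left(\frac{1}{3} - \frac{2 \left(-4\right)^{2}}{9} + \frac{10}{9} \left(-4\right)\right) \left(0 \left(3 + 0\right) - 1 \cdot 1^{-1}\right) \left(-1\right) - 478\right) \left(-13\right) = \left(\left(\frac{1}{3} - \frac{32}{9} - \frac{40}{9}\right) \left(0 \cdot 3 - 1 \cdot 1\right) \left(-1\right) - 478\right) \left(-13\right) = \left(\left(\frac{1}{3} - \frac{32}{9} - \frac{40}{9}\right) \left(0 - 1\right) \left(-1\right) - 478\right) \left(-13\right) = \left(- \frac{23 \left(0 - 1\right)}{3} \left(-1\right) - 478\right) \left(-13\right) = \left(\left(- \frac{23}{3}\right) \left(-1\right) \left(-1\right) - 478\right) \left(-13\right) = \left(\frac{23}{3} \left(-1\right) - 478\right) \left(-13\right) = \left(- \frac{23}{3} - 478\right) \left(-13\right) = \left(- \frac{1457}{3}\right) \left(-13\right) = \frac{18941}{3}$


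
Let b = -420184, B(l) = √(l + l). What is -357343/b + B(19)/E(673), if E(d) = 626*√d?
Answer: 357343/420184 + √25574/421298 ≈ 0.85082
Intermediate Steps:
B(l) = √2*√l (B(l) = √(2*l) = √2*√l)
-357343/b + B(19)/E(673) = -357343/(-420184) + (√2*√19)/((626*√673)) = -357343*(-1/420184) + √38*(√673/421298) = 357343/420184 + √25574/421298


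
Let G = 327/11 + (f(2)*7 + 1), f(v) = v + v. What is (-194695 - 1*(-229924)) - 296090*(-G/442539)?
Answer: 171683544881/4867929 ≈ 35268.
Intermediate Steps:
f(v) = 2*v
G = 646/11 (G = 327/11 + ((2*2)*7 + 1) = (1/11)*327 + (4*7 + 1) = 327/11 + (28 + 1) = 327/11 + 29 = 646/11 ≈ 58.727)
(-194695 - 1*(-229924)) - 296090*(-G/442539) = (-194695 - 1*(-229924)) - 296090/((-442539/646/11)) = (-194695 + 229924) - 296090/((-442539*11/646)) = 35229 - 296090/(-4867929/646) = 35229 - 296090*(-646/4867929) = 35229 + 191274140/4867929 = 171683544881/4867929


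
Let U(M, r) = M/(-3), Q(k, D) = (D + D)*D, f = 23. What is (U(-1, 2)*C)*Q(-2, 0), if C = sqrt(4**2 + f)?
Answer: 0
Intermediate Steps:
Q(k, D) = 2*D**2 (Q(k, D) = (2*D)*D = 2*D**2)
U(M, r) = -M/3 (U(M, r) = M*(-1/3) = -M/3)
C = sqrt(39) (C = sqrt(4**2 + 23) = sqrt(16 + 23) = sqrt(39) ≈ 6.2450)
(U(-1, 2)*C)*Q(-2, 0) = ((-1/3*(-1))*sqrt(39))*(2*0**2) = (sqrt(39)/3)*(2*0) = (sqrt(39)/3)*0 = 0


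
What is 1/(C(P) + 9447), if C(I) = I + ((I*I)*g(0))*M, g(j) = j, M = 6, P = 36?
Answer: 1/9483 ≈ 0.00010545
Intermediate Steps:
C(I) = I (C(I) = I + ((I*I)*0)*6 = I + (I²*0)*6 = I + 0*6 = I + 0 = I)
1/(C(P) + 9447) = 1/(36 + 9447) = 1/9483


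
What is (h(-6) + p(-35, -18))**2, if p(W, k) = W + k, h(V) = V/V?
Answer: 2704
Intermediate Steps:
h(V) = 1
(h(-6) + p(-35, -18))**2 = (1 + (-35 - 18))**2 = (1 - 53)**2 = (-52)**2 = 2704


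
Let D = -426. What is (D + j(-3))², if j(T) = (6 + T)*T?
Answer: 189225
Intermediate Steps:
j(T) = T*(6 + T)
(D + j(-3))² = (-426 - 3*(6 - 3))² = (-426 - 3*3)² = (-426 - 9)² = (-435)² = 189225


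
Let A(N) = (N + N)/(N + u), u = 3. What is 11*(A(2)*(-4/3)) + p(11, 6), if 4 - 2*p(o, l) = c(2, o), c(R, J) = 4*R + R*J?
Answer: -371/15 ≈ -24.733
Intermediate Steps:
A(N) = 2*N/(3 + N) (A(N) = (N + N)/(N + 3) = (2*N)/(3 + N) = 2*N/(3 + N))
c(R, J) = 4*R + J*R
p(o, l) = -2 - o (p(o, l) = 2 - (4 + o) = 2 - (8 + 2*o)/2 = 2 + (-4 - o) = -2 - o)
11*(A(2)*(-4/3)) + p(11, 6) = 11*((2*2/(3 + 2))*(-4/3)) + (-2 - 1*11) = 11*((2*2/5)*(-4*⅓)) + (-2 - 11) = 11*((2*2*(⅕))*(-4/3)) - 13 = 11*((⅘)*(-4/3)) - 13 = 11*(-16/15) - 13 = -176/15 - 13 = -371/15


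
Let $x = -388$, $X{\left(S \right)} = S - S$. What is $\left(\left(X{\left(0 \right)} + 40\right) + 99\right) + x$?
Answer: $-249$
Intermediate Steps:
$X{\left(S \right)} = 0$
$\left(\left(X{\left(0 \right)} + 40\right) + 99\right) + x = \left(\left(0 + 40\right) + 99\right) - 388 = \left(40 + 99\right) - 388 = 139 - 388 = -249$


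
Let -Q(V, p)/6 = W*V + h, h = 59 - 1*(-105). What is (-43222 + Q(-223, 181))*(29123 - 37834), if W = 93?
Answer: -698866108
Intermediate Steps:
h = 164 (h = 59 + 105 = 164)
Q(V, p) = -984 - 558*V (Q(V, p) = -6*(93*V + 164) = -6*(164 + 93*V) = -984 - 558*V)
(-43222 + Q(-223, 181))*(29123 - 37834) = (-43222 + (-984 - 558*(-223)))*(29123 - 37834) = (-43222 + (-984 + 124434))*(-8711) = (-43222 + 123450)*(-8711) = 80228*(-8711) = -698866108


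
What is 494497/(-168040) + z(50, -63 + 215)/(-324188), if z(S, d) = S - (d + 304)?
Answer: -40060442299/13619137880 ≈ -2.9415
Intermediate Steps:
z(S, d) = -304 + S - d (z(S, d) = S - (304 + d) = S + (-304 - d) = -304 + S - d)
494497/(-168040) + z(50, -63 + 215)/(-324188) = 494497/(-168040) + (-304 + 50 - (-63 + 215))/(-324188) = 494497*(-1/168040) + (-304 + 50 - 1*152)*(-1/324188) = -494497/168040 + (-304 + 50 - 152)*(-1/324188) = -494497/168040 - 406*(-1/324188) = -494497/168040 + 203/162094 = -40060442299/13619137880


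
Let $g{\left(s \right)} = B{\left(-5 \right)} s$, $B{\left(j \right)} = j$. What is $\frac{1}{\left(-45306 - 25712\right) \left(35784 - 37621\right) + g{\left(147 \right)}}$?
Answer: $\frac{1}{130459331} \approx 7.6652 \cdot 10^{-9}$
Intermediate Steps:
$g{\left(s \right)} = - 5 s$
$\frac{1}{\left(-45306 - 25712\right) \left(35784 - 37621\right) + g{\left(147 \right)}} = \frac{1}{\left(-45306 - 25712\right) \left(35784 - 37621\right) - 735} = \frac{1}{\left(-71018\right) \left(-1837\right) - 735} = \frac{1}{130460066 - 735} = \frac{1}{130459331}$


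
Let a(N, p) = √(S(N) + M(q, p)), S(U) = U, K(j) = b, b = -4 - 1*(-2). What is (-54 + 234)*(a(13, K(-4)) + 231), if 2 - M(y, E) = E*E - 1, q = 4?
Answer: 41580 + 360*√3 ≈ 42204.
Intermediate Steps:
b = -2 (b = -4 + 2 = -2)
K(j) = -2
M(y, E) = 3 - E² (M(y, E) = 2 - (E*E - 1) = 2 - (E² - 1) = 2 - (-1 + E²) = 2 + (1 - E²) = 3 - E²)
a(N, p) = √(3 + N - p²) (a(N, p) = √(N + (3 - p²)) = √(3 + N - p²))
(-54 + 234)*(a(13, K(-4)) + 231) = (-54 + 234)*(√(3 + 13 - 1*(-2)²) + 231) = 180*(√(3 + 13 - 1*4) + 231) = 180*(√(3 + 13 - 4) + 231) = 180*(√12 + 231) = 180*(2*√3 + 231) = 180*(231 + 2*√3) = 41580 + 360*√3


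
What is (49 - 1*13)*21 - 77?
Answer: 679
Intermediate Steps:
(49 - 1*13)*21 - 77 = (49 - 13)*21 - 77 = 36*21 - 77 = 756 - 77 = 679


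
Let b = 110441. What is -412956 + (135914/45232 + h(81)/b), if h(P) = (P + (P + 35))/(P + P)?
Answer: -83547174144828343/202316426136 ≈ -4.1295e+5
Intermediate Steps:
h(P) = (35 + 2*P)/(2*P) (h(P) = (P + (35 + P))/((2*P)) = (35 + 2*P)*(1/(2*P)) = (35 + 2*P)/(2*P))
-412956 + (135914/45232 + h(81)/b) = -412956 + (135914/45232 + ((35/2 + 81)/81)/110441) = -412956 + (135914*(1/45232) + ((1/81)*(197/2))*(1/110441)) = -412956 + (67957/22616 + (197/162)*(1/110441)) = -412956 + (67957/22616 + 197/17891442) = -412956 + 607926589673/202316426136 = -83547174144828343/202316426136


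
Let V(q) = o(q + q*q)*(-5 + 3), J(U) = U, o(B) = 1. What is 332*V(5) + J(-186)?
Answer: -850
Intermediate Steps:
V(q) = -2 (V(q) = 1*(-5 + 3) = 1*(-2) = -2)
332*V(5) + J(-186) = 332*(-2) - 186 = -664 - 186 = -850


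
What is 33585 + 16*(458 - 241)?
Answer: 37057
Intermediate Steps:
33585 + 16*(458 - 241) = 33585 + 16*217 = 33585 + 3472 = 37057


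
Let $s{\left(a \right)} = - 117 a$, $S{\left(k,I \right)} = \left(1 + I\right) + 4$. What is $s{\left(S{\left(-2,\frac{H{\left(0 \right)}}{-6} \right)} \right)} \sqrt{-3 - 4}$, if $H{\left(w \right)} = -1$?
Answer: $- \frac{1209 i \sqrt{7}}{2} \approx - 1599.4 i$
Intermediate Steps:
$S{\left(k,I \right)} = 5 + I$
$s{\left(S{\left(-2,\frac{H{\left(0 \right)}}{-6} \right)} \right)} \sqrt{-3 - 4} = - 117 \left(5 - \frac{1}{-6}\right) \sqrt{-3 - 4} = - 117 \left(5 - - \frac{1}{6}\right) \sqrt{-7} = - 117 \left(5 + \frac{1}{6}\right) i \sqrt{7} = \left(-117\right) \frac{31}{6} i \sqrt{7} = - \frac{1209 i \sqrt{7}}{2}$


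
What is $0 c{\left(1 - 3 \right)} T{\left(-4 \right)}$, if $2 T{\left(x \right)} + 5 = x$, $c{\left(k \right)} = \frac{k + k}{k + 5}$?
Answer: $0$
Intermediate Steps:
$c{\left(k \right)} = \frac{2 k}{5 + k}$
$T{\left(x \right)} = - \frac{5}{2} + \frac{x}{2}$
$0 c{\left(1 - 3 \right)} T{\left(-4 \right)} = 0 \frac{2 \left(1 - 3\right)}{5 + \left(1 - 3\right)} \left(- \frac{5}{2} + \frac{1}{2} \left(-4\right)\right) = 0 \cdot 2 \left(-2\right) \frac{1}{5 - 2} \left(- \frac{5}{2} - 2\right) = 0 \cdot 2 \left(-2\right) \frac{1}{3} \left(- \frac{9}{2}\right) = 0 \left(- \frac{4}{3}\right) \left(- \frac{9}{2}\right) = 0 \left(- \frac{9}{2}\right) = 0$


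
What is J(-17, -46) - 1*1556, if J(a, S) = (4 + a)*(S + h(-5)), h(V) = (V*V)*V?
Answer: 667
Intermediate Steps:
h(V) = V**3 (h(V) = V**2*V = V**3)
J(a, S) = (-125 + S)*(4 + a) (J(a, S) = (4 + a)*(S + (-5)**3) = (4 + a)*(S - 125) = (4 + a)*(-125 + S) = (-125 + S)*(4 + a))
J(-17, -46) - 1*1556 = (-500 - 125*(-17) + 4*(-46) - 46*(-17)) - 1*1556 = (-500 + 2125 - 184 + 782) - 1556 = 2223 - 1556 = 667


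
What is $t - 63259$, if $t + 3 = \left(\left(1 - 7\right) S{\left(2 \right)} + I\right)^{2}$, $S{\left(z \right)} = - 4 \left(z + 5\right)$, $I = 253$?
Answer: $113979$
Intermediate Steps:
$S{\left(z \right)} = -20 - 4 z$ ($S{\left(z \right)} = - 4 \left(5 + z\right) = -20 - 4 z$)
$t = 177238$ ($t = -3 + \left(\left(1 - 7\right) \left(-20 - 8\right) + 253\right)^{2} = -3 + \left(- 6 \left(-20 - 8\right) + 253\right)^{2} = -3 + \left(\left(-6\right) \left(-28\right) + 253\right)^{2} = -3 + \left(168 + 253\right)^{2} = -3 + 421^{2} = -3 + 177241 = 177238$)
$t - 63259 = 177238 - 63259 = 113979$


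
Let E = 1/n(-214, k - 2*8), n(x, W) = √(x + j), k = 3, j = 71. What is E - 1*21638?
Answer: -21638 - I*√143/143 ≈ -21638.0 - 0.083624*I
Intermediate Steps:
n(x, W) = √(71 + x) (n(x, W) = √(x + 71) = √(71 + x))
E = -I*√143/143 (E = 1/(√(71 - 214)) = 1/(√(-143)) = 1/(I*√143) = -I*√143/143 ≈ -0.083624*I)
E - 1*21638 = -I*√143/143 - 1*21638 = -I*√143/143 - 21638 = -21638 - I*√143/143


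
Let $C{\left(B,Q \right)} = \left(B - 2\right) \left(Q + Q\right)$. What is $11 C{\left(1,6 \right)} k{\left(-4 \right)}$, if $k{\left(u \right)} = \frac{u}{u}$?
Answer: $-132$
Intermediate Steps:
$k{\left(u \right)} = 1$
$C{\left(B,Q \right)} = 2 Q \left(-2 + B\right)$ ($C{\left(B,Q \right)} = \left(-2 + B\right) 2 Q = 2 Q \left(-2 + B\right)$)
$11 C{\left(1,6 \right)} k{\left(-4 \right)} = 11 \cdot 2 \cdot 6 \left(-2 + 1\right) 1 = 11 \cdot 2 \cdot 6 \left(-1\right) 1 = 11 \left(-12\right) 1 = \left(-132\right) 1 = -132$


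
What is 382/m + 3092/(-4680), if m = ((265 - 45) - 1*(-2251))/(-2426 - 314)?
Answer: -1226525683/2891070 ≈ -424.25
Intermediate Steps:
m = -2471/2740 (m = (220 + 2251)/(-2740) = 2471*(-1/2740) = -2471/2740 ≈ -0.90182)
382/m + 3092/(-4680) = 382/(-2471/2740) + 3092/(-4680) = 382*(-2740/2471) + 3092*(-1/4680) = -1046680/2471 - 773/1170 = -1226525683/2891070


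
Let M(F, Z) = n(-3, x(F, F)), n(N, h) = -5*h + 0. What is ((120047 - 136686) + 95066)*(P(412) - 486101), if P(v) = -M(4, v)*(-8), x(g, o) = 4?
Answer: -38135991447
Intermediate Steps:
n(N, h) = -5*h
M(F, Z) = -20 (M(F, Z) = -5*4 = -20)
P(v) = -160 (P(v) = -1*(-20)*(-8) = 20*(-8) = -160)
((120047 - 136686) + 95066)*(P(412) - 486101) = ((120047 - 136686) + 95066)*(-160 - 486101) = (-16639 + 95066)*(-486261) = 78427*(-486261) = -38135991447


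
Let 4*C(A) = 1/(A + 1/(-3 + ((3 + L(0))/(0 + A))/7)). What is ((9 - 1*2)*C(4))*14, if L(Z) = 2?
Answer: 3871/576 ≈ 6.7205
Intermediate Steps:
C(A) = 1/(4*(A + 1/(-3 + 5/(7*A)))) (C(A) = 1/(4*(A + 1/(-3 + ((3 + 2)/(0 + A))/7))) = 1/(4*(A + 1/(-3 + (5/A)*(⅐)))) = 1/(4*(A + 1/(-3 + 5/(7*A)))))
((9 - 1*2)*C(4))*14 = ((9 - 1*2)*((1/12)*(5 - 21*4)/(4*(4 - 7*4))))*14 = ((9 - 2)*((1/12)*(¼)*(5 - 84)/(4 - 28)))*14 = (7*((1/12)*(¼)*(-79)/(-24)))*14 = (7*((1/12)*(¼)*(-1/24)*(-79)))*14 = (7*(79/1152))*14 = (553/1152)*14 = 3871/576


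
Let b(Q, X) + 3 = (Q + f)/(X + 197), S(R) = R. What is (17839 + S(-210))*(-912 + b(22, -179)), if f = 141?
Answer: -287476103/18 ≈ -1.5971e+7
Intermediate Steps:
b(Q, X) = -3 + (141 + Q)/(197 + X) (b(Q, X) = -3 + (Q + 141)/(X + 197) = -3 + (141 + Q)/(197 + X))
(17839 + S(-210))*(-912 + b(22, -179)) = (17839 - 210)*(-912 + (-450 + 22 - 3*(-179))/(197 - 179)) = 17629*(-912 + (-450 + 22 + 537)/18) = 17629*(-912 + (1/18)*109) = 17629*(-912 + 109/18) = 17629*(-16307/18) = -287476103/18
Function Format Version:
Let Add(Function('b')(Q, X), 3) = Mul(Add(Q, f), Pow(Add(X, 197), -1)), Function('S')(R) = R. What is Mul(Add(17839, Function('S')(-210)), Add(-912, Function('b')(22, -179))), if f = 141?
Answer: Rational(-287476103, 18) ≈ -1.5971e+7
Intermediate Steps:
Function('b')(Q, X) = Add(-3, Mul(Pow(Add(197, X), -1), Add(141, Q))) (Function('b')(Q, X) = Add(-3, Mul(Add(Q, 141), Pow(Add(X, 197), -1))) = Add(-3, Mul(Add(141, Q), Pow(Add(197, X), -1))) = Add(-3, Mul(Pow(Add(197, X), -1), Add(141, Q))))
Mul(Add(17839, Function('S')(-210)), Add(-912, Function('b')(22, -179))) = Mul(Add(17839, -210), Add(-912, Mul(Pow(Add(197, -179), -1), Add(-450, 22, Mul(-3, -179))))) = Mul(17629, Add(-912, Mul(Pow(18, -1), Add(-450, 22, 537)))) = Mul(17629, Add(-912, Mul(Rational(1, 18), 109))) = Mul(17629, Add(-912, Rational(109, 18))) = Mul(17629, Rational(-16307, 18)) = Rational(-287476103, 18)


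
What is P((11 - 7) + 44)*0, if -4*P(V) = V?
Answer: 0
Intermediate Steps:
P(V) = -V/4
P((11 - 7) + 44)*0 = -((11 - 7) + 44)/4*0 = -(4 + 44)/4*0 = -¼*48*0 = -12*0 = 0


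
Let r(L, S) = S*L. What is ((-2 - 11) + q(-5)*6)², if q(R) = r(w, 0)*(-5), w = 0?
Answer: 169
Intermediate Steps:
r(L, S) = L*S
q(R) = 0 (q(R) = (0*0)*(-5) = 0*(-5) = 0)
((-2 - 11) + q(-5)*6)² = ((-2 - 11) + 0*6)² = (-13 + 0)² = (-13)² = 169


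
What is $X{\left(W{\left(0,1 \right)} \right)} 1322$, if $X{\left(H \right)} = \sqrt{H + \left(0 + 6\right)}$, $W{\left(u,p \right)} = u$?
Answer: $1322 \sqrt{6} \approx 3238.2$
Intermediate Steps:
$X{\left(H \right)} = \sqrt{6 + H}$ ($X{\left(H \right)} = \sqrt{H + 6} = \sqrt{6 + H}$)
$X{\left(W{\left(0,1 \right)} \right)} 1322 = \sqrt{6 + 0} \cdot 1322 = \sqrt{6} \cdot 1322 = 1322 \sqrt{6}$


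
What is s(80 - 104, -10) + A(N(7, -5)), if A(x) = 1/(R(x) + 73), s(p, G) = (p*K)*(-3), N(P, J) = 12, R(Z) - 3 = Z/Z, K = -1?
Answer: -5543/77 ≈ -71.987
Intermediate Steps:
R(Z) = 4 (R(Z) = 3 + Z/Z = 3 + 1 = 4)
s(p, G) = 3*p (s(p, G) = (p*(-1))*(-3) = -p*(-3) = 3*p)
A(x) = 1/77 (A(x) = 1/(4 + 73) = 1/77)
s(80 - 104, -10) + A(N(7, -5)) = 3*(80 - 104) + 1/77 = 3*(-24) + 1/77 = -72 + 1/77 = -5543/77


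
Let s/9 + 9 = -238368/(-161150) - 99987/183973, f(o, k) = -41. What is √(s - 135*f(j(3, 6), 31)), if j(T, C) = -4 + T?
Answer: 3*√5334718040892027400503/2964724895 ≈ 73.908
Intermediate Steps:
s = -1075881912912/14823624475 (s = -81 + 9*(-238368/(-161150) - 99987/183973) = -81 + 9*(-238368*(-1/161150) - 99987*1/183973) = -81 + 9*(119184/80575 - 99987/183973) = -81 + 9*(13870185507/14823624475) = -81 + 124831669563/14823624475 = -1075881912912/14823624475 ≈ -72.579)
√(s - 135*f(j(3, 6), 31)) = √(-1075881912912/14823624475 - 135*(-41)) = √(-1075881912912/14823624475 + 5535) = √(80972879556213/14823624475) = 3*√5334718040892027400503/2964724895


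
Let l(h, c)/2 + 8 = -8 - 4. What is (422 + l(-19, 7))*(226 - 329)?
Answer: -39346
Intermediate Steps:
l(h, c) = -40 (l(h, c) = -16 + 2*(-8 - 4) = -16 + 2*(-12) = -16 - 24 = -40)
(422 + l(-19, 7))*(226 - 329) = (422 - 40)*(226 - 329) = 382*(-103) = -39346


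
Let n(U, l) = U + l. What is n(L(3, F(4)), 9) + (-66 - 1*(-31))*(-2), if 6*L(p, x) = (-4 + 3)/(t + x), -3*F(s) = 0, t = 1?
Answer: 473/6 ≈ 78.833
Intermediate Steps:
F(s) = 0 (F(s) = -1/3*0 = 0)
L(p, x) = -1/(6*(1 + x)) (L(p, x) = ((-4 + 3)/(1 + x))/6 = (-1/(1 + x))/6 = -1/(6*(1 + x)))
n(L(3, F(4)), 9) + (-66 - 1*(-31))*(-2) = (-1/(6 + 6*0) + 9) + (-66 - 1*(-31))*(-2) = (-1/(6 + 0) + 9) + (-66 + 31)*(-2) = (-1/6 + 9) - 35*(-2) = (-1*1/6 + 9) + 70 = (-1/6 + 9) + 70 = 53/6 + 70 = 473/6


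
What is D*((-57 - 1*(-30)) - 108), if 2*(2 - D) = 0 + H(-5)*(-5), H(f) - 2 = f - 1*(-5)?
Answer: -945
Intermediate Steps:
H(f) = 7 + f (H(f) = 2 + (f - 1*(-5)) = 2 + (f + 5) = 2 + (5 + f) = 7 + f)
D = 7 (D = 2 - (0 + (7 - 5)*(-5))/2 = 2 - (0 + 2*(-5))/2 = 2 - (0 - 10)/2 = 2 - ½*(-10) = 2 + 5 = 7)
D*((-57 - 1*(-30)) - 108) = 7*((-57 - 1*(-30)) - 108) = 7*((-57 + 30) - 108) = 7*(-27 - 108) = 7*(-135) = -945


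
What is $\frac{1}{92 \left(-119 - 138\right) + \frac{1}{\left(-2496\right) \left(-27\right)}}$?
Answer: $- \frac{67392}{1593416447} \approx -4.2294 \cdot 10^{-5}$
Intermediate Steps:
$\frac{1}{92 \left(-119 - 138\right) + \frac{1}{\left(-2496\right) \left(-27\right)}} = \frac{1}{92 \left(-257\right) + \frac{1}{67392}} = \frac{1}{-23644 + \frac{1}{67392}} = \frac{1}{- \frac{1593416447}{67392}} = - \frac{67392}{1593416447}$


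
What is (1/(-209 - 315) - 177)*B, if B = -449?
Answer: 41644301/524 ≈ 79474.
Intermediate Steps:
(1/(-209 - 315) - 177)*B = (1/(-209 - 315) - 177)*(-449) = (1/(-524) - 177)*(-449) = (-1/524 - 177)*(-449) = -92749/524*(-449) = 41644301/524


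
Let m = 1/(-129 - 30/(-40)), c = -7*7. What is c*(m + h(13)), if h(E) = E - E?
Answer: 196/513 ≈ 0.38207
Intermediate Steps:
c = -49
h(E) = 0
m = -4/513 (m = 1/(-129 - 30*(-1/40)) = 1/(-129 + ¾) = 1/(-513/4) = -4/513 ≈ -0.0077973)
c*(m + h(13)) = -49*(-4/513 + 0) = -49*(-4/513) = 196/513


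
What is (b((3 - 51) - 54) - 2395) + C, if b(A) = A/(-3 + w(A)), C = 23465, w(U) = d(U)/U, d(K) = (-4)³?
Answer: 2554672/121 ≈ 21113.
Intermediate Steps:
d(K) = -64
w(U) = -64/U
b(A) = A/(-3 - 64/A)
(b((3 - 51) - 54) - 2395) + C = (-((3 - 51) - 54)²/(64 + 3*((3 - 51) - 54)) - 2395) + 23465 = (-(-48 - 54)²/(64 + 3*(-48 - 54)) - 2395) + 23465 = (-1*(-102)²/(64 + 3*(-102)) - 2395) + 23465 = (-1*10404/(64 - 306) - 2395) + 23465 = (-1*10404/(-242) - 2395) + 23465 = (-1*10404*(-1/242) - 2395) + 23465 = (5202/121 - 2395) + 23465 = -284593/121 + 23465 = 2554672/121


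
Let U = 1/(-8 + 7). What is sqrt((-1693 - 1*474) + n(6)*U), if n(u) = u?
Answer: I*sqrt(2173) ≈ 46.615*I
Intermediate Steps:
U = -1 (U = 1/(-1) = -1)
sqrt((-1693 - 1*474) + n(6)*U) = sqrt((-1693 - 1*474) + 6*(-1)) = sqrt((-1693 - 474) - 6) = sqrt(-2167 - 6) = sqrt(-2173) = I*sqrt(2173)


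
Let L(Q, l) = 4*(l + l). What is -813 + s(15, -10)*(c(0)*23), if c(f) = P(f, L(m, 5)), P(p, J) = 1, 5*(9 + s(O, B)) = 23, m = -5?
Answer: -4571/5 ≈ -914.20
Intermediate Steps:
L(Q, l) = 8*l (L(Q, l) = 4*(2*l) = 8*l)
s(O, B) = -22/5 (s(O, B) = -9 + (1/5)*23 = -9 + 23/5 = -22/5)
c(f) = 1
-813 + s(15, -10)*(c(0)*23) = -813 - 22*23/5 = -813 - 22/5*23 = -813 - 506/5 = -4571/5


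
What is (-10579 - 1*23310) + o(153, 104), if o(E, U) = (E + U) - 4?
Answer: -33636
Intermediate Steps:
o(E, U) = -4 + E + U
(-10579 - 1*23310) + o(153, 104) = (-10579 - 1*23310) + (-4 + 153 + 104) = (-10579 - 23310) + 253 = -33889 + 253 = -33636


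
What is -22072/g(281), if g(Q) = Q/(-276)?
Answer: 6091872/281 ≈ 21679.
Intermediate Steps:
g(Q) = -Q/276 (g(Q) = Q*(-1/276) = -Q/276)
-22072/g(281) = -22072/((-1/276*281)) = -22072/(-281/276) = -22072*(-276/281) = 6091872/281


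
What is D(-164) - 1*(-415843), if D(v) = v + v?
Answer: 415515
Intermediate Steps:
D(v) = 2*v
D(-164) - 1*(-415843) = 2*(-164) - 1*(-415843) = -328 + 415843 = 415515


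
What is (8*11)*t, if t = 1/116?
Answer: 22/29 ≈ 0.75862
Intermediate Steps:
t = 1/116 ≈ 0.0086207
(8*11)*t = (8*11)*(1/116) = 88*(1/116) = 22/29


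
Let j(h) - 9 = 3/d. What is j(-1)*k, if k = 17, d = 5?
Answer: 816/5 ≈ 163.20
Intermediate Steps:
j(h) = 48/5 (j(h) = 9 + 3/5 = 9 + 3*(⅕) = 9 + ⅗ = 48/5)
j(-1)*k = (48/5)*17 = 816/5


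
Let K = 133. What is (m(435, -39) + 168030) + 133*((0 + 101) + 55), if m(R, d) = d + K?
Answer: 188872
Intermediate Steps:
m(R, d) = 133 + d (m(R, d) = d + 133 = 133 + d)
(m(435, -39) + 168030) + 133*((0 + 101) + 55) = ((133 - 39) + 168030) + 133*((0 + 101) + 55) = (94 + 168030) + 133*(101 + 55) = 168124 + 133*156 = 168124 + 20748 = 188872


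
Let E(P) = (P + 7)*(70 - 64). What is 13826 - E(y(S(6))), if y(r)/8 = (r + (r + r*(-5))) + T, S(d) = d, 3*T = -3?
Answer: 14696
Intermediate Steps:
T = -1 (T = (1/3)*(-3) = -1)
y(r) = -8 - 24*r (y(r) = 8*((r + (r + r*(-5))) - 1) = 8*((r + (r - 5*r)) - 1) = 8*((r - 4*r) - 1) = 8*(-3*r - 1) = 8*(-1 - 3*r) = -8 - 24*r)
E(P) = 42 + 6*P (E(P) = (7 + P)*6 = 42 + 6*P)
13826 - E(y(S(6))) = 13826 - (42 + 6*(-8 - 24*6)) = 13826 - (42 + 6*(-8 - 144)) = 13826 - (42 + 6*(-152)) = 13826 - (42 - 912) = 13826 - 1*(-870) = 13826 + 870 = 14696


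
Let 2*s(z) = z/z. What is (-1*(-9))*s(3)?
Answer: 9/2 ≈ 4.5000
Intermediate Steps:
s(z) = ½ (s(z) = (z/z)/2 = (½)*1 = ½)
(-1*(-9))*s(3) = -1*(-9)*(½) = 9*(½) = 9/2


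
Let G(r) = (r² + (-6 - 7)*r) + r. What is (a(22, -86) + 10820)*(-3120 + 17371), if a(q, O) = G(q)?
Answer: 157331040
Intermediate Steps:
G(r) = r² - 12*r (G(r) = (r² - 13*r) + r = r² - 12*r)
a(q, O) = q*(-12 + q)
(a(22, -86) + 10820)*(-3120 + 17371) = (22*(-12 + 22) + 10820)*(-3120 + 17371) = (22*10 + 10820)*14251 = (220 + 10820)*14251 = 11040*14251 = 157331040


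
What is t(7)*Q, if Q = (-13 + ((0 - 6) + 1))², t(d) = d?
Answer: 2268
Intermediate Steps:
Q = 324 (Q = (-13 + (-6 + 1))² = (-13 - 5)² = (-18)² = 324)
t(7)*Q = 7*324 = 2268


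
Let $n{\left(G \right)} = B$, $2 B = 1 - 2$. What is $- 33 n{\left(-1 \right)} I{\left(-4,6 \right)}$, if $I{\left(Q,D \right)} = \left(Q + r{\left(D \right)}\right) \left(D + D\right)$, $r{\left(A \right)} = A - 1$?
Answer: $198$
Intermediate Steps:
$r{\left(A \right)} = -1 + A$
$I{\left(Q,D \right)} = 2 D \left(-1 + D + Q\right)$ ($I{\left(Q,D \right)} = \left(Q + \left(-1 + D\right)\right) \left(D + D\right) = \left(-1 + D + Q\right) 2 D = 2 D \left(-1 + D + Q\right)$)
$B = - \frac{1}{2}$ ($B = \frac{1 - 2}{2} = \frac{1}{2} \left(-1\right) = - \frac{1}{2} \approx -0.5$)
$n{\left(G \right)} = - \frac{1}{2}$
$- 33 n{\left(-1 \right)} I{\left(-4,6 \right)} = \left(-33\right) \left(- \frac{1}{2}\right) 2 \cdot 6 \left(-1 + 6 - 4\right) = \frac{33 \cdot 2 \cdot 6 \cdot 1}{2} = \frac{33}{2} \cdot 12 = 198$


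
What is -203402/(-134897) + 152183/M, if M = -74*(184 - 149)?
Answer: -2857459853/49911890 ≈ -57.250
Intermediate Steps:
M = -2590 (M = -74*35 = -2590)
-203402/(-134897) + 152183/M = -203402/(-134897) + 152183/(-2590) = -203402*(-1/134897) + 152183*(-1/2590) = 203402/134897 - 152183/2590 = -2857459853/49911890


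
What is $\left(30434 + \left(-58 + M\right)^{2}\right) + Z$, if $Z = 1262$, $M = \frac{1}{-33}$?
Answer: $\frac{38184169}{1089} \approx 35064.0$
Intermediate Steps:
$M = - \frac{1}{33} \approx -0.030303$
$\left(30434 + \left(-58 + M\right)^{2}\right) + Z = \left(30434 + \left(-58 - \frac{1}{33}\right)^{2}\right) + 1262 = \left(30434 + \left(- \frac{1915}{33}\right)^{2}\right) + 1262 = \left(30434 + \frac{3667225}{1089}\right) + 1262 = \frac{36809851}{1089} + 1262 = \frac{38184169}{1089}$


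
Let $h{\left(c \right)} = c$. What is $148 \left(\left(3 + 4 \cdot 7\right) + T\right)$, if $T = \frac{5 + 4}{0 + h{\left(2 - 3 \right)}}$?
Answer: $3256$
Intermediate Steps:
$T = -9$ ($T = \frac{5 + 4}{0 + \left(2 - 3\right)} = \frac{9}{0 - 1} = \frac{9}{-1} = 9 \left(-1\right) = -9$)
$148 \left(\left(3 + 4 \cdot 7\right) + T\right) = 148 \left(\left(3 + 4 \cdot 7\right) - 9\right) = 148 \left(\left(3 + 28\right) - 9\right) = 148 \left(31 - 9\right) = 148 \cdot 22 = 3256$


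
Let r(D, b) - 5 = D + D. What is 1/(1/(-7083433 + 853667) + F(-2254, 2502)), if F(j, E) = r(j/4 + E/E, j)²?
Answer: 6229766/7814618470399 ≈ 7.9719e-7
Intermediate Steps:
r(D, b) = 5 + 2*D (r(D, b) = 5 + (D + D) = 5 + 2*D)
F(j, E) = (7 + j/2)² (F(j, E) = (5 + 2*(j/4 + E/E))² = (5 + 2*(j*(¼) + 1))² = (5 + 2*(j/4 + 1))² = (5 + 2*(1 + j/4))² = (5 + (2 + j/2))² = (7 + j/2)²)
1/(1/(-7083433 + 853667) + F(-2254, 2502)) = 1/(1/(-7083433 + 853667) + (14 - 2254)²/4) = 1/(1/(-6229766) + (¼)*(-2240)²) = 1/(-1/6229766 + (¼)*5017600) = 1/(-1/6229766 + 1254400) = 1/(7814618470399/6229766) = 6229766/7814618470399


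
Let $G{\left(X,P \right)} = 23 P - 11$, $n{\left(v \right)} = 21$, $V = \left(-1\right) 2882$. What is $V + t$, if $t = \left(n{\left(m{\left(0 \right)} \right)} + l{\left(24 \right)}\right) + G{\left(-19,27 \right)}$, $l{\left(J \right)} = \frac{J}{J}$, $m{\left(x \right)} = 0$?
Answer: $-2250$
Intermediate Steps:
$V = -2882$
$l{\left(J \right)} = 1$
$G{\left(X,P \right)} = -11 + 23 P$
$t = 632$ ($t = \left(21 + 1\right) + \left(-11 + 23 \cdot 27\right) = 22 + \left(-11 + 621\right) = 22 + 610 = 632$)
$V + t = -2882 + 632 = -2250$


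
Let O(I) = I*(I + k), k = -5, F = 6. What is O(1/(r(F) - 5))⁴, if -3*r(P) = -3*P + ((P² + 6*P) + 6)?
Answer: 252047376/152587890625 ≈ 0.0016518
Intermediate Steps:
r(P) = -2 - P - P²/3 (r(P) = -(-3*P + ((P² + 6*P) + 6))/3 = -(-3*P + (6 + P² + 6*P))/3 = -(6 + P² + 3*P)/3 = -2 - P - P²/3)
O(I) = I*(-5 + I) (O(I) = I*(I - 5) = I*(-5 + I))
O(1/(r(F) - 5))⁴ = ((-5 + 1/((-2 - 1*6 - ⅓*6²) - 5))/((-2 - 1*6 - ⅓*6²) - 5))⁴ = ((-5 + 1/((-2 - 6 - ⅓*36) - 5))/((-2 - 6 - ⅓*36) - 5))⁴ = ((-5 + 1/((-2 - 6 - 12) - 5))/((-2 - 6 - 12) - 5))⁴ = ((-5 + 1/(-20 - 5))/(-20 - 5))⁴ = ((-5 + 1/(-25))/(-25))⁴ = (-(-5 - 1/25)/25)⁴ = (-1/25*(-126/25))⁴ = (126/625)⁴ = 252047376/152587890625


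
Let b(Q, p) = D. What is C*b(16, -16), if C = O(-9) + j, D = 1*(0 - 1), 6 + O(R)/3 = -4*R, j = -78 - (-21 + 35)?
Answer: 2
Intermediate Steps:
j = -92 (j = -78 - 1*14 = -78 - 14 = -92)
O(R) = -18 - 12*R (O(R) = -18 + 3*(-4*R) = -18 - 12*R)
D = -1 (D = 1*(-1) = -1)
b(Q, p) = -1
C = -2 (C = (-18 - 12*(-9)) - 92 = (-18 + 108) - 92 = 90 - 92 = -2)
C*b(16, -16) = -2*(-1) = 2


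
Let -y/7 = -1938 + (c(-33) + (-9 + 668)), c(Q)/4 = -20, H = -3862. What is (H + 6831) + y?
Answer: 12482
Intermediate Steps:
c(Q) = -80 (c(Q) = 4*(-20) = -80)
y = 9513 (y = -7*(-1938 + (-80 + (-9 + 668))) = -7*(-1938 + (-80 + 659)) = -7*(-1938 + 579) = -7*(-1359) = 9513)
(H + 6831) + y = (-3862 + 6831) + 9513 = 2969 + 9513 = 12482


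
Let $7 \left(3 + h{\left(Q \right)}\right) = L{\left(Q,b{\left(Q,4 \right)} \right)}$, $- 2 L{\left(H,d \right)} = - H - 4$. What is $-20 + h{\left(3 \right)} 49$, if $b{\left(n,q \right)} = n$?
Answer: $- \frac{285}{2} \approx -142.5$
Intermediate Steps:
$L{\left(H,d \right)} = 2 + \frac{H}{2}$ ($L{\left(H,d \right)} = - \frac{- H - 4}{2} = - \frac{-4 - H}{2} = 2 + \frac{H}{2}$)
$h{\left(Q \right)} = - \frac{19}{7} + \frac{Q}{14}$ ($h{\left(Q \right)} = -3 + \frac{2 + \frac{Q}{2}}{7} = -3 + \left(\frac{2}{7} + \frac{Q}{14}\right) = - \frac{19}{7} + \frac{Q}{14}$)
$-20 + h{\left(3 \right)} 49 = -20 + \left(- \frac{19}{7} + \frac{1}{14} \cdot 3\right) 49 = -20 + \left(- \frac{19}{7} + \frac{3}{14}\right) 49 = -20 - \frac{245}{2} = - \frac{285}{2}$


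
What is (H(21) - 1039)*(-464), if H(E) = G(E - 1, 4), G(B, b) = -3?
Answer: 483488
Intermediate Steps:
H(E) = -3
(H(21) - 1039)*(-464) = (-3 - 1039)*(-464) = -1042*(-464) = 483488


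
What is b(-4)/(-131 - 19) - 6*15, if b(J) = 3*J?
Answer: -2248/25 ≈ -89.920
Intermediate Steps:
b(-4)/(-131 - 19) - 6*15 = (3*(-4))/(-131 - 19) - 6*15 = -12/(-150) - 90 = -12*(-1/150) - 90 = 2/25 - 90 = -2248/25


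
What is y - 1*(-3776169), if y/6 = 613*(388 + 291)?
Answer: 6273531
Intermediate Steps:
y = 2497362 (y = 6*(613*(388 + 291)) = 6*(613*679) = 6*416227 = 2497362)
y - 1*(-3776169) = 2497362 - 1*(-3776169) = 2497362 + 3776169 = 6273531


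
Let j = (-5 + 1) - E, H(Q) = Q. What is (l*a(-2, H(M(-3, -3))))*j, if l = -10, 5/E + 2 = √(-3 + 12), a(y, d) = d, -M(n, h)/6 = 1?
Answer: -540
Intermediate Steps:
M(n, h) = -6 (M(n, h) = -6*1 = -6)
E = 5 (E = 5/(-2 + √(-3 + 12)) = 5/(-2 + √9) = 5/(-2 + 3) = 5/1 = 5*1 = 5)
j = -9 (j = (-5 + 1) - 1*5 = -4 - 5 = -9)
(l*a(-2, H(M(-3, -3))))*j = -10*(-6)*(-9) = 60*(-9) = -540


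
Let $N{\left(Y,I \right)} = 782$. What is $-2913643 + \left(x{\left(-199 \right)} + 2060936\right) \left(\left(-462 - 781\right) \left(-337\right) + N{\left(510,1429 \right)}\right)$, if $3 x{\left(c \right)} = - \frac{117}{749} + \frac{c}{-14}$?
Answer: $\frac{1295647533831499}{1498} \approx 8.6492 \cdot 10^{11}$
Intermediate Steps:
$x{\left(c \right)} = - \frac{39}{749} - \frac{c}{42}$ ($x{\left(c \right)} = \frac{- \frac{117}{749} + \frac{c}{-14}}{3} = \frac{\left(-117\right) \frac{1}{749} + c \left(- \frac{1}{14}\right)}{3} = \frac{- \frac{117}{749} - \frac{c}{14}}{3} = - \frac{39}{749} - \frac{c}{42}$)
$-2913643 + \left(x{\left(-199 \right)} + 2060936\right) \left(\left(-462 - 781\right) \left(-337\right) + N{\left(510,1429 \right)}\right) = -2913643 + \left(\left(- \frac{39}{749} - - \frac{199}{42}\right) + 2060936\right) \left(\left(-462 - 781\right) \left(-337\right) + 782\right) = -2913643 + \left(\left(- \frac{39}{749} + \frac{199}{42}\right) + 2060936\right) \left(\left(-1243\right) \left(-337\right) + 782\right) = -2913643 + \left(\frac{21059}{4494} + 2060936\right) \left(418891 + 782\right) = -2913643 + \frac{9261867443}{4494} \cdot 419673 = -2913643 + \frac{1295651898468713}{1498} = \frac{1295647533831499}{1498}$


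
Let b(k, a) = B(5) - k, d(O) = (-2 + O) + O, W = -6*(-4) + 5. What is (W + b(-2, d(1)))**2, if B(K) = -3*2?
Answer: 625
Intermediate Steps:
B(K) = -6
W = 29 (W = 24 + 5 = 29)
d(O) = -2 + 2*O
b(k, a) = -6 - k
(W + b(-2, d(1)))**2 = (29 + (-6 - 1*(-2)))**2 = (29 + (-6 + 2))**2 = (29 - 4)**2 = 25**2 = 625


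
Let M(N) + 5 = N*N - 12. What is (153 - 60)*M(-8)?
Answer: 4371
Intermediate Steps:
M(N) = -17 + N² (M(N) = -5 + (N*N - 12) = -5 + (N² - 12) = -5 + (-12 + N²) = -17 + N²)
(153 - 60)*M(-8) = (153 - 60)*(-17 + (-8)²) = 93*(-17 + 64) = 93*47 = 4371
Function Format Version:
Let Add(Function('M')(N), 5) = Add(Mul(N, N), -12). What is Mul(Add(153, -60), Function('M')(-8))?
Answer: 4371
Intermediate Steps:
Function('M')(N) = Add(-17, Pow(N, 2)) (Function('M')(N) = Add(-5, Add(Mul(N, N), -12)) = Add(-5, Add(Pow(N, 2), -12)) = Add(-5, Add(-12, Pow(N, 2))) = Add(-17, Pow(N, 2)))
Mul(Add(153, -60), Function('M')(-8)) = Mul(Add(153, -60), Add(-17, Pow(-8, 2))) = Mul(93, Add(-17, 64)) = Mul(93, 47) = 4371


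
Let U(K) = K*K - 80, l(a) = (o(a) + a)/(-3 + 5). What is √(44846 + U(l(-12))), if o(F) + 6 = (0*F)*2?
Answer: 3*√4983 ≈ 211.77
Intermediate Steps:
o(F) = -6 (o(F) = -6 + (0*F)*2 = -6 + 0*2 = -6 + 0 = -6)
l(a) = -3 + a/2 (l(a) = (-6 + a)/(-3 + 5) = (-6 + a)/2 = (-6 + a)*(½) = -3 + a/2)
U(K) = -80 + K² (U(K) = K² - 80 = -80 + K²)
√(44846 + U(l(-12))) = √(44846 + (-80 + (-3 + (½)*(-12))²)) = √(44846 + (-80 + (-3 - 6)²)) = √(44846 + (-80 + (-9)²)) = √(44846 + (-80 + 81)) = √(44846 + 1) = √44847 = 3*√4983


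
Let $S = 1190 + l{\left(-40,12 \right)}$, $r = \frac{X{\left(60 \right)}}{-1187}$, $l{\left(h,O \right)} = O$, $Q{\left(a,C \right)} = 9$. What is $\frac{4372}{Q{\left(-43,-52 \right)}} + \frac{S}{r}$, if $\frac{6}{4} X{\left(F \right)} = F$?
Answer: $- \frac{6333043}{180} \approx -35184.0$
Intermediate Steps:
$X{\left(F \right)} = \frac{2 F}{3}$
$r = - \frac{40}{1187}$ ($r = \frac{\frac{2}{3} \cdot 60}{-1187} = 40 \left(- \frac{1}{1187}\right) = - \frac{40}{1187} \approx -0.033698$)
$S = 1202$ ($S = 1190 + 12 = 1202$)
$\frac{4372}{Q{\left(-43,-52 \right)}} + \frac{S}{r} = \frac{4372}{9} + \frac{1202}{- \frac{40}{1187}} = 4372 \cdot \frac{1}{9} + 1202 \left(- \frac{1187}{40}\right) = \frac{4372}{9} - \frac{713387}{20} = - \frac{6333043}{180}$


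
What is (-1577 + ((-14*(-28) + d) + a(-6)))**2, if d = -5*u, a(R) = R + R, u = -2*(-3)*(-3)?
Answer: 1225449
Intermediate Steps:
u = -18 (u = 6*(-3) = -18)
a(R) = 2*R
d = 90 (d = -5*(-18) = 90)
(-1577 + ((-14*(-28) + d) + a(-6)))**2 = (-1577 + ((-14*(-28) + 90) + 2*(-6)))**2 = (-1577 + ((392 + 90) - 12))**2 = (-1577 + (482 - 12))**2 = (-1577 + 470)**2 = (-1107)**2 = 1225449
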